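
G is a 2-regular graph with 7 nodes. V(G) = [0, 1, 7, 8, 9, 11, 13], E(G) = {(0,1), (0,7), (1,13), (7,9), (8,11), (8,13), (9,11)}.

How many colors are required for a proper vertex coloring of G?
Clique number ω(G) = 2 (lower bound: χ ≥ ω).
Odd cycle [7, 9, 11, 8, 13, 1, 0] needs 3 colors (χ ≥ 3).
The coloring below uses 3 colors, so χ(G) = 3.
A valid 3-coloring: color 1: [1, 8, 9]; color 2: [0, 11, 13]; color 3: [7].

χ(G) = 3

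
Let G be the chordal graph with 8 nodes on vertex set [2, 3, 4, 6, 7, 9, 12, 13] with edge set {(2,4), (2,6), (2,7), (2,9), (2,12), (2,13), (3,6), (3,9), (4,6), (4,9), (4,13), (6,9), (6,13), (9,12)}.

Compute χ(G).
Clique number ω(G) = 4 (lower bound: χ ≥ ω).
The clique on [2, 4, 6, 9] has size 4, forcing χ ≥ 4, and the coloring below uses 4 colors, so χ(G) = 4.
A valid 4-coloring: color 1: [2, 3]; color 2: [6, 7, 12]; color 3: [9, 13]; color 4: [4].

χ(G) = 4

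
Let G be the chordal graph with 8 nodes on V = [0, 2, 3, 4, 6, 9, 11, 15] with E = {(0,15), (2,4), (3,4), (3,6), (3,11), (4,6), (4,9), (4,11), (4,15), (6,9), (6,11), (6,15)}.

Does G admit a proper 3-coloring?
The clique on vertices [3, 4, 6, 11] has size 4 > 3, so it alone needs 4 colors.

No, G is not 3-colorable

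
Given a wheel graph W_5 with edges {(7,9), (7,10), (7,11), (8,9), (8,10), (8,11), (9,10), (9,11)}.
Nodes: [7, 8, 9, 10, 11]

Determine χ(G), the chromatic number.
χ(G) = 3

Clique number ω(G) = 3 (lower bound: χ ≥ ω).
The clique on [8, 9, 10] has size 3, forcing χ ≥ 3, and the coloring below uses 3 colors, so χ(G) = 3.
A valid 3-coloring: color 1: [9]; color 2: [7, 8]; color 3: [10, 11].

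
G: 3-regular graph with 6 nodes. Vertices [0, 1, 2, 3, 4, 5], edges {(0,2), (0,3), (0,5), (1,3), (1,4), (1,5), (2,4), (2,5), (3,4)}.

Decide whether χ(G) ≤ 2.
The clique on vertices [0, 2, 5] has size 3 > 2, so it alone needs 3 colors.

No, G is not 2-colorable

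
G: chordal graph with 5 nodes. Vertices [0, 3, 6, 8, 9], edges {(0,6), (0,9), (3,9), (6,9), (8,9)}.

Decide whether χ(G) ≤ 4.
Yes, G is 4-colorable

A valid 4-coloring: color 1: [9]; color 2: [3, 6, 8]; color 3: [0].
(χ(G) = 3 ≤ 4.)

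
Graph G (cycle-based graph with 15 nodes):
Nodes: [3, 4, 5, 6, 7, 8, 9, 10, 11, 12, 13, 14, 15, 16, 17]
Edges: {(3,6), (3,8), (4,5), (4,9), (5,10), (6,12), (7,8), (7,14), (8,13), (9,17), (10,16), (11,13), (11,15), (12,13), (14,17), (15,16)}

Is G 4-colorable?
A valid 4-coloring: color 1: [5, 8, 9, 11, 12, 14, 16]; color 2: [4, 6, 7, 10, 13, 15, 17]; color 3: [3].
(χ(G) = 3 ≤ 4.)

Yes, G is 4-colorable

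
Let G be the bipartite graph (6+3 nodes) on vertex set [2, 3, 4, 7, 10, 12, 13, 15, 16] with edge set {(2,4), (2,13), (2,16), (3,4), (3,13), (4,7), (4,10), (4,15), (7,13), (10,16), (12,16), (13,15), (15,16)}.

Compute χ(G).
χ(G) = 2

Clique number ω(G) = 2 (lower bound: χ ≥ ω).
The graph is bipartite (no odd cycle), so 2 colors suffice: χ(G) = 2.
A valid 2-coloring: color 1: [4, 13, 16]; color 2: [2, 3, 7, 10, 12, 15].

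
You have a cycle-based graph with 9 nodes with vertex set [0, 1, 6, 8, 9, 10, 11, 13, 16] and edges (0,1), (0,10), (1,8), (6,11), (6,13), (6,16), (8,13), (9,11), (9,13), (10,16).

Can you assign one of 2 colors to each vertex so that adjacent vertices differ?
Odd cycle [6, 16, 10, 0, 1, 8, 13] needs 3 colors (χ ≥ 3).
Hence χ(G) ≥ 3 > 2, so no proper 2-coloring exists.

No, G is not 2-colorable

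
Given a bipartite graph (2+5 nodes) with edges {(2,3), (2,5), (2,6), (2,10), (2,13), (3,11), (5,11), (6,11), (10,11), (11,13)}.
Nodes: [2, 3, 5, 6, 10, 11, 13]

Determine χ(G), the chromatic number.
Clique number ω(G) = 2 (lower bound: χ ≥ ω).
The graph is bipartite (no odd cycle), so 2 colors suffice: χ(G) = 2.
A valid 2-coloring: color 1: [2, 11]; color 2: [3, 5, 6, 10, 13].

χ(G) = 2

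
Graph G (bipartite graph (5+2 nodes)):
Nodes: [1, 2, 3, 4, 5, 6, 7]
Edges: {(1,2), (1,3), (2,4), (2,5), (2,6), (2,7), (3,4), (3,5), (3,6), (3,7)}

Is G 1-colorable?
Edge (1,2) forces its endpoints to differ, so 1 color is not enough.

No, G is not 1-colorable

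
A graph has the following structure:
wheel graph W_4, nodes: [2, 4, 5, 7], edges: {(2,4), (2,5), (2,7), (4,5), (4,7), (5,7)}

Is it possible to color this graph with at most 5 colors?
Yes, G is 5-colorable

A valid 5-coloring: color 1: [7]; color 2: [2]; color 3: [5]; color 4: [4].
(χ(G) = 4 ≤ 5.)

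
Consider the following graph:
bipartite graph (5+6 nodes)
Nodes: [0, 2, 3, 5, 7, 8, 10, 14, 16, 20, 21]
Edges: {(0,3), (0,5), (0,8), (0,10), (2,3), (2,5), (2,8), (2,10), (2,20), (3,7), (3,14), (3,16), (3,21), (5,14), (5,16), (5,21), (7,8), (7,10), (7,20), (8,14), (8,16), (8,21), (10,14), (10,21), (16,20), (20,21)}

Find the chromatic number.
Clique number ω(G) = 2 (lower bound: χ ≥ ω).
The graph is bipartite (no odd cycle), so 2 colors suffice: χ(G) = 2.
A valid 2-coloring: color 1: [3, 5, 8, 10, 20]; color 2: [0, 2, 7, 14, 16, 21].

χ(G) = 2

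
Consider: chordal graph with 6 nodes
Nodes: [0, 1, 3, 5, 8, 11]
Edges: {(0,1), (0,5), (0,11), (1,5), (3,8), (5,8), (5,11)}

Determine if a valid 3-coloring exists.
Yes, G is 3-colorable

A valid 3-coloring: color 1: [3, 5]; color 2: [0, 8]; color 3: [1, 11].
(χ(G) = 3 ≤ 3.)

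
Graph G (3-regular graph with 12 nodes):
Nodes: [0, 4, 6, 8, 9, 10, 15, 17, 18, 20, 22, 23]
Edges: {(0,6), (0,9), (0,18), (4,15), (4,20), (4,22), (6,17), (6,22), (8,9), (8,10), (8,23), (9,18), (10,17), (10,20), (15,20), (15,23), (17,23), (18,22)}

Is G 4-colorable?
A valid 4-coloring: color 1: [9, 20, 22, 23]; color 2: [4, 6, 8, 18]; color 3: [0, 10, 15]; color 4: [17].
(χ(G) = 3 ≤ 4.)

Yes, G is 4-colorable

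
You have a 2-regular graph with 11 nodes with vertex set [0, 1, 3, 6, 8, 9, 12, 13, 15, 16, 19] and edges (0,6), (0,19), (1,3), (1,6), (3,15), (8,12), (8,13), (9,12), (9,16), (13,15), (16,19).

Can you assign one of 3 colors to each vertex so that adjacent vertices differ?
A valid 3-coloring: color 1: [3, 6, 9, 13, 19]; color 2: [0, 1, 8, 15, 16]; color 3: [12].
(χ(G) = 3 ≤ 3.)

Yes, G is 3-colorable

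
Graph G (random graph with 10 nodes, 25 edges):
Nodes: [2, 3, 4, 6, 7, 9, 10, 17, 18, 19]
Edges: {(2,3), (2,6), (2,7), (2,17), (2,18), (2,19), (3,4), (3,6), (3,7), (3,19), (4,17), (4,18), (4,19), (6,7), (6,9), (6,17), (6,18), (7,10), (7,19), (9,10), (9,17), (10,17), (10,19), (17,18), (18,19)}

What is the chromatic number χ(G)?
Clique number ω(G) = 4 (lower bound: χ ≥ ω).
The clique on [2, 3, 7, 19] has size 4, forcing χ ≥ 4, and the coloring below uses 4 colors, so χ(G) = 4.
A valid 4-coloring: color 1: [2, 4, 10]; color 2: [6, 19]; color 3: [7, 17]; color 4: [3, 9, 18].

χ(G) = 4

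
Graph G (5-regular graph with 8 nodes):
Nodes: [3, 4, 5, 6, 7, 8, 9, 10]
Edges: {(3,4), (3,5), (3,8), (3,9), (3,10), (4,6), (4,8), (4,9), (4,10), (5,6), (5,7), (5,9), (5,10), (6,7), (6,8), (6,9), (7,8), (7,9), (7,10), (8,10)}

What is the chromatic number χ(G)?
Clique number ω(G) = 4 (lower bound: χ ≥ ω).
The clique on [3, 4, 8, 10] has size 4, forcing χ ≥ 4, and the coloring below uses 4 colors, so χ(G) = 4.
A valid 4-coloring: color 1: [8, 9]; color 2: [4, 5]; color 3: [6, 10]; color 4: [3, 7].

χ(G) = 4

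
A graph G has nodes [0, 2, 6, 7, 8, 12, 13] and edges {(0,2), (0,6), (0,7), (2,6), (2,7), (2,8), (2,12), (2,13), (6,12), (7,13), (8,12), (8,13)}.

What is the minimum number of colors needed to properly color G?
χ(G) = 3

Clique number ω(G) = 3 (lower bound: χ ≥ ω).
The clique on [0, 2, 6] has size 3, forcing χ ≥ 3, and the coloring below uses 3 colors, so χ(G) = 3.
A valid 3-coloring: color 1: [2]; color 2: [6, 7, 8]; color 3: [0, 12, 13].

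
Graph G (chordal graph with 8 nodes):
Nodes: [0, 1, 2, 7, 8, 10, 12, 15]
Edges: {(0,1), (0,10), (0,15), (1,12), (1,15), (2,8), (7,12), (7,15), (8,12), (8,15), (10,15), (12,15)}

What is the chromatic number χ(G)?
χ(G) = 3

Clique number ω(G) = 3 (lower bound: χ ≥ ω).
The clique on [0, 1, 15] has size 3, forcing χ ≥ 3, and the coloring below uses 3 colors, so χ(G) = 3.
A valid 3-coloring: color 1: [2, 15]; color 2: [0, 12]; color 3: [1, 7, 8, 10].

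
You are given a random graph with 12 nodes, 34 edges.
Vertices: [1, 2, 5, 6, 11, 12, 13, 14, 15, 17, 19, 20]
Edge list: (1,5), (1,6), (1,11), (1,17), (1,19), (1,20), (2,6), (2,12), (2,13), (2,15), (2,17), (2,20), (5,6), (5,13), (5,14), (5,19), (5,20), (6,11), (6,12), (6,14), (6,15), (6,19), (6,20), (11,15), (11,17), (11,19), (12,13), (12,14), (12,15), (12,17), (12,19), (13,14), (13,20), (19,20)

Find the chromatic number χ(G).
χ(G) = 5

Clique number ω(G) = 5 (lower bound: χ ≥ ω).
The clique on [1, 5, 6, 19, 20] has size 5, forcing χ ≥ 5, and the coloring below uses 5 colors, so χ(G) = 5.
A valid 5-coloring: color 1: [6, 13, 17]; color 2: [11, 12, 20]; color 3: [2, 14, 19]; color 4: [5, 15]; color 5: [1].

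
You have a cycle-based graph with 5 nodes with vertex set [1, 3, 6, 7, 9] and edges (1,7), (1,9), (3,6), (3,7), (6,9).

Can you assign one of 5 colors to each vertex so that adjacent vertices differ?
Yes, G is 5-colorable

A valid 5-coloring: color 1: [6, 7]; color 2: [3, 9]; color 3: [1].
(χ(G) = 3 ≤ 5.)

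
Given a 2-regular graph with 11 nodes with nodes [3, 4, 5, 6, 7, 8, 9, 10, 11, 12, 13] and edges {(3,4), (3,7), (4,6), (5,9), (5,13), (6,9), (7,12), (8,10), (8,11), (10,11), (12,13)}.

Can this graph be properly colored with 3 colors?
A valid 3-coloring: color 1: [3, 5, 6, 8, 12]; color 2: [4, 7, 9, 11, 13]; color 3: [10].
(χ(G) = 3 ≤ 3.)

Yes, G is 3-colorable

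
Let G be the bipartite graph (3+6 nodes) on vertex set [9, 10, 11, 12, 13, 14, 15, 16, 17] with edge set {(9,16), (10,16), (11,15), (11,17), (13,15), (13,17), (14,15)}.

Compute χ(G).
χ(G) = 2

Clique number ω(G) = 2 (lower bound: χ ≥ ω).
The graph is bipartite (no odd cycle), so 2 colors suffice: χ(G) = 2.
A valid 2-coloring: color 1: [12, 15, 16, 17]; color 2: [9, 10, 11, 13, 14].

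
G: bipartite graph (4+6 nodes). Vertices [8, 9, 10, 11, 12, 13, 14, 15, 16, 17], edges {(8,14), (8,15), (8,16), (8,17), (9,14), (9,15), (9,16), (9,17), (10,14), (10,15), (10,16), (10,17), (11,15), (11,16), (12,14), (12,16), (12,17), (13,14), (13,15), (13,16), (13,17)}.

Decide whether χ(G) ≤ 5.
Yes, G is 5-colorable

A valid 5-coloring: color 1: [14, 15, 16, 17]; color 2: [8, 9, 10, 11, 12, 13].
(χ(G) = 2 ≤ 5.)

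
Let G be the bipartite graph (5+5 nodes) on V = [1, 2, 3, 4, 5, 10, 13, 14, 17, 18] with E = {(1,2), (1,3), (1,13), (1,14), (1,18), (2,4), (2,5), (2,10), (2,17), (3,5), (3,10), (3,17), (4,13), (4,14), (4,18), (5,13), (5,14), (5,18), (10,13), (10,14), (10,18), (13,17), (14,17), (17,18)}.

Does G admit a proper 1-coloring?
No, G is not 1-colorable

Edge (1,2) forces its endpoints to differ, so 1 color is not enough.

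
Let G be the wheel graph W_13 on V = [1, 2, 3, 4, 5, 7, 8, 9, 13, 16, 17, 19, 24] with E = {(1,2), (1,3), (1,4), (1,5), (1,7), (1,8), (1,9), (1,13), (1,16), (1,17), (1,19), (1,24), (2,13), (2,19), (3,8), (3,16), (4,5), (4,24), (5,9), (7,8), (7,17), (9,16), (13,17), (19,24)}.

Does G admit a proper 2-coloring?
No, G is not 2-colorable

The clique on vertices [1, 2, 19] has size 3 > 2, so it alone needs 3 colors.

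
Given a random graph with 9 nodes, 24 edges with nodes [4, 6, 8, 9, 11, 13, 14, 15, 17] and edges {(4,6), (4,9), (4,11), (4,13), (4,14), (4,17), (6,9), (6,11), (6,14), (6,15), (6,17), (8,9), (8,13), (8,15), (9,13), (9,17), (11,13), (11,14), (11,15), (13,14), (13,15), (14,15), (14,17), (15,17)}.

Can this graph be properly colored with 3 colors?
No, G is not 3-colorable

The clique on vertices [4, 11, 13, 14] has size 4 > 3, so it alone needs 4 colors.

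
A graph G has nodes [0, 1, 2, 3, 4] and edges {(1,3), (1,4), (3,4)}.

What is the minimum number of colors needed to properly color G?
χ(G) = 3

Clique number ω(G) = 3 (lower bound: χ ≥ ω).
The clique on [1, 3, 4] has size 3, forcing χ ≥ 3, and the coloring below uses 3 colors, so χ(G) = 3.
A valid 3-coloring: color 1: [0, 1, 2]; color 2: [3]; color 3: [4].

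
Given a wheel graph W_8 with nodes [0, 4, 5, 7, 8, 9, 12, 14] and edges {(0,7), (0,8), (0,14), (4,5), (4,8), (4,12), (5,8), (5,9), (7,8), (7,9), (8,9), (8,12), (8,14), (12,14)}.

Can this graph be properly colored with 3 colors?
Odd cycle [14, 12, 4, 5, 9, 7, 0] needs 3 colors (χ ≥ 3).
Vertex 8 is adjacent to every vertex of [0, 4, 5, 7, 9, 12, 14], which already need 3 colors among themselves, so 8 needs a new color (χ ≥ 4).
Hence χ(G) ≥ 4 > 3, so no proper 3-coloring exists.

No, G is not 3-colorable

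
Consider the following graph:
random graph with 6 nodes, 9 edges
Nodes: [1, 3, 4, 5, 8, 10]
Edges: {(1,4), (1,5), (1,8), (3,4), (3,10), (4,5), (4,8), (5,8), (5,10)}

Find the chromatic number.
Clique number ω(G) = 4 (lower bound: χ ≥ ω).
The clique on [1, 4, 5, 8] has size 4, forcing χ ≥ 4, and the coloring below uses 4 colors, so χ(G) = 4.
A valid 4-coloring: color 1: [4, 10]; color 2: [3, 5]; color 3: [8]; color 4: [1].

χ(G) = 4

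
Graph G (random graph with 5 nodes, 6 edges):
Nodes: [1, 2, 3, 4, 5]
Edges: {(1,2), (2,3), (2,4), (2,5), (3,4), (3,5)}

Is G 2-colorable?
The clique on vertices [2, 3, 4] has size 3 > 2, so it alone needs 3 colors.

No, G is not 2-colorable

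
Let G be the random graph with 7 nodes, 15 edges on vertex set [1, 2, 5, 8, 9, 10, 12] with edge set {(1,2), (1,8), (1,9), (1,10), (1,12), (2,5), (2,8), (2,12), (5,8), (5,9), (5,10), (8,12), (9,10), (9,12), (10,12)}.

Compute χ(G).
χ(G) = 4

Clique number ω(G) = 4 (lower bound: χ ≥ ω).
The clique on [1, 2, 8, 12] has size 4, forcing χ ≥ 4, and the coloring below uses 4 colors, so χ(G) = 4.
A valid 4-coloring: color 1: [1, 5]; color 2: [12]; color 3: [2, 10]; color 4: [8, 9].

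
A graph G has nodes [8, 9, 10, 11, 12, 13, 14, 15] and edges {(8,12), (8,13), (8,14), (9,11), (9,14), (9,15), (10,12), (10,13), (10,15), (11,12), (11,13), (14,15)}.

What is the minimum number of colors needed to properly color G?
Clique number ω(G) = 3 (lower bound: χ ≥ ω).
The clique on [9, 14, 15] has size 3, forcing χ ≥ 3, and the coloring below uses 3 colors, so χ(G) = 3.
A valid 3-coloring: color 1: [10, 11, 14]; color 2: [9, 12, 13]; color 3: [8, 15].

χ(G) = 3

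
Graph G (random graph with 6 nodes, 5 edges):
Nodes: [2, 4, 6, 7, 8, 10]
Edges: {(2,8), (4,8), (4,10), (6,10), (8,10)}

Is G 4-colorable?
A valid 4-coloring: color 1: [2, 7, 10]; color 2: [6, 8]; color 3: [4].
(χ(G) = 3 ≤ 4.)

Yes, G is 4-colorable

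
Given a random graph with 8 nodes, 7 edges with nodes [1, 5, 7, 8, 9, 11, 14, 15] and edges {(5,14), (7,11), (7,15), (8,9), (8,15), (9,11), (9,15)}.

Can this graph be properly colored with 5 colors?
Yes, G is 5-colorable

A valid 5-coloring: color 1: [1, 5, 11, 15]; color 2: [7, 9, 14]; color 3: [8].
(χ(G) = 3 ≤ 5.)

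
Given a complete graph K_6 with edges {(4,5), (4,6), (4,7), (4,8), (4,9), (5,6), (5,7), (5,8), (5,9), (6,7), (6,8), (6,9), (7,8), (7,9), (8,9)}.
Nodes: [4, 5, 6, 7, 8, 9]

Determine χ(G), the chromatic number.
χ(G) = 6

Clique number ω(G) = 6 (lower bound: χ ≥ ω).
The clique on [4, 5, 6, 7, 8, 9] has size 6, forcing χ ≥ 6, and the coloring below uses 6 colors, so χ(G) = 6.
A valid 6-coloring: color 1: [7]; color 2: [8]; color 3: [6]; color 4: [4]; color 5: [9]; color 6: [5].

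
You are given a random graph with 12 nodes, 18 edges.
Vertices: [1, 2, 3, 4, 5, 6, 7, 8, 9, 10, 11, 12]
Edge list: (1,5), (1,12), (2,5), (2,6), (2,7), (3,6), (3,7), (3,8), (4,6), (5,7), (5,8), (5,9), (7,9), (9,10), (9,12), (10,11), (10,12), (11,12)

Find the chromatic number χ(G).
Clique number ω(G) = 3 (lower bound: χ ≥ ω).
The clique on [5, 7, 9] has size 3, forcing χ ≥ 3, and the coloring below uses 3 colors, so χ(G) = 3.
A valid 3-coloring: color 1: [3, 4, 5, 12]; color 2: [1, 6, 7, 8, 10]; color 3: [2, 9, 11].

χ(G) = 3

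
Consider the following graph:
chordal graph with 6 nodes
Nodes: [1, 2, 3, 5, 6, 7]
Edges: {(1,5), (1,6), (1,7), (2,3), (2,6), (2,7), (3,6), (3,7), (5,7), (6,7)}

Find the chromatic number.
χ(G) = 4

Clique number ω(G) = 4 (lower bound: χ ≥ ω).
The clique on [2, 3, 6, 7] has size 4, forcing χ ≥ 4, and the coloring below uses 4 colors, so χ(G) = 4.
A valid 4-coloring: color 1: [7]; color 2: [5, 6]; color 3: [1, 3]; color 4: [2].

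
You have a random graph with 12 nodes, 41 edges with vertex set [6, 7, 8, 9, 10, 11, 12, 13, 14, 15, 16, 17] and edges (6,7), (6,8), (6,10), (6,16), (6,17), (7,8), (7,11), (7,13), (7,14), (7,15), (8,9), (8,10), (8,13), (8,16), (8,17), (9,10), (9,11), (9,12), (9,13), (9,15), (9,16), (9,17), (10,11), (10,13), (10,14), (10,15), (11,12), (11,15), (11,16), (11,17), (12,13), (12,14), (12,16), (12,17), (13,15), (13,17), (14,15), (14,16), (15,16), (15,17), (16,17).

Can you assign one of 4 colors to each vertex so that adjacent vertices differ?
The clique on vertices [9, 11, 12, 16, 17] has size 5 > 4, so it alone needs 5 colors.

No, G is not 4-colorable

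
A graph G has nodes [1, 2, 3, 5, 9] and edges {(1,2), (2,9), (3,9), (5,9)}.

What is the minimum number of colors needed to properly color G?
χ(G) = 2

Clique number ω(G) = 2 (lower bound: χ ≥ ω).
The graph is bipartite (no odd cycle), so 2 colors suffice: χ(G) = 2.
A valid 2-coloring: color 1: [1, 9]; color 2: [2, 3, 5].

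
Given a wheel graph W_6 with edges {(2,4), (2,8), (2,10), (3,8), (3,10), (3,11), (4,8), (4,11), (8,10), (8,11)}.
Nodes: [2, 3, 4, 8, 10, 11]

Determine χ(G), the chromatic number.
χ(G) = 4

Clique number ω(G) = 3 (lower bound: χ ≥ ω).
Odd cycle [3, 11, 4, 2, 10] needs 3 colors (χ ≥ 3).
Vertex 8 is adjacent to every vertex of [2, 3, 4, 10, 11], which already need 3 colors among themselves, so 8 needs a new color (χ ≥ 4).
The coloring below uses 4 colors, so χ(G) = 4.
A valid 4-coloring: color 1: [8]; color 2: [2, 3]; color 3: [10, 11]; color 4: [4].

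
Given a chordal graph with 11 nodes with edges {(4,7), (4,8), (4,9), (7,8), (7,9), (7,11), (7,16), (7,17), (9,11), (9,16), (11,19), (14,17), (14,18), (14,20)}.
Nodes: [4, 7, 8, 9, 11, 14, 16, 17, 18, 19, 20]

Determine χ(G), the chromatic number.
Clique number ω(G) = 3 (lower bound: χ ≥ ω).
The clique on [4, 7, 8] has size 3, forcing χ ≥ 3, and the coloring below uses 3 colors, so χ(G) = 3.
A valid 3-coloring: color 1: [7, 14, 19]; color 2: [8, 9, 17, 18, 20]; color 3: [4, 11, 16].

χ(G) = 3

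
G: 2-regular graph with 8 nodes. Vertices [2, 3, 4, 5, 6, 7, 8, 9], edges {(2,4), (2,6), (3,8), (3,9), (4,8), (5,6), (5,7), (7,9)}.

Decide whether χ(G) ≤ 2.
Yes, G is 2-colorable

A valid 2-coloring: color 1: [3, 4, 6, 7]; color 2: [2, 5, 8, 9].
(χ(G) = 2 ≤ 2.)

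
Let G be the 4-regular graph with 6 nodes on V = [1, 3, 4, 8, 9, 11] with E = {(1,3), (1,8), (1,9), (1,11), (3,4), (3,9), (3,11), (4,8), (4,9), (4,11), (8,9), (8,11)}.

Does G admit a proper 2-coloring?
No, G is not 2-colorable

The clique on vertices [1, 8, 9] has size 3 > 2, so it alone needs 3 colors.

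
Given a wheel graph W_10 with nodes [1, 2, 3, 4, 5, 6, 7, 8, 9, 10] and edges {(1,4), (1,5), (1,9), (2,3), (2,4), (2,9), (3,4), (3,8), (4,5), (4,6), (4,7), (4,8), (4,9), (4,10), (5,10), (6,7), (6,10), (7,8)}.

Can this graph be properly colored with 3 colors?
No, G is not 3-colorable

Odd cycle [6, 10, 5, 1, 9, 2, 3, 8, 7] needs 3 colors (χ ≥ 3).
Vertex 4 is adjacent to every vertex of [1, 2, 3, 5, 6, 7, 8, 9, 10], which already need 3 colors among themselves, so 4 needs a new color (χ ≥ 4).
Hence χ(G) ≥ 4 > 3, so no proper 3-coloring exists.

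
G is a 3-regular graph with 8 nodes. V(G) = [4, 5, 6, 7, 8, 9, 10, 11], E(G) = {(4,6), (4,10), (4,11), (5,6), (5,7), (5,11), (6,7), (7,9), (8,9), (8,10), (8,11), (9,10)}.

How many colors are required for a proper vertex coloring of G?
χ(G) = 3

Clique number ω(G) = 3 (lower bound: χ ≥ ω).
The clique on [5, 6, 7] has size 3, forcing χ ≥ 3, and the coloring below uses 3 colors, so χ(G) = 3.
A valid 3-coloring: color 1: [6, 9, 11]; color 2: [7, 10]; color 3: [4, 5, 8].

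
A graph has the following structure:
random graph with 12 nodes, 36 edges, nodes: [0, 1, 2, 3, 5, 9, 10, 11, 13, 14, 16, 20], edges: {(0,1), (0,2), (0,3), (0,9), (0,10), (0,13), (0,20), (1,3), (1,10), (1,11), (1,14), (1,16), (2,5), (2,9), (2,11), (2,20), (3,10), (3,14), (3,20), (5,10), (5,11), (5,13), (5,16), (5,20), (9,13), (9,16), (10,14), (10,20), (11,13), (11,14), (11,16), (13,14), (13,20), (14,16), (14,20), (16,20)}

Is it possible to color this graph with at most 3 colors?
The clique on vertices [0, 1, 3, 10] has size 4 > 3, so it alone needs 4 colors.

No, G is not 3-colorable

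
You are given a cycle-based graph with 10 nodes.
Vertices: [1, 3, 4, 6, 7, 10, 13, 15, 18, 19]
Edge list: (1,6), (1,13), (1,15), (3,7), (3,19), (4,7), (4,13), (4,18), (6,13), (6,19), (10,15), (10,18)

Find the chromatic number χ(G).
χ(G) = 3

Clique number ω(G) = 3 (lower bound: χ ≥ ω).
The clique on [1, 6, 13] has size 3, forcing χ ≥ 3, and the coloring below uses 3 colors, so χ(G) = 3.
A valid 3-coloring: color 1: [1, 4, 10, 19]; color 2: [3, 13, 15, 18]; color 3: [6, 7].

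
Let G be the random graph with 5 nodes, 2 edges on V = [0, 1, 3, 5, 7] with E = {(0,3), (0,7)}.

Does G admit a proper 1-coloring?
No, G is not 1-colorable

Edge (0,3) forces its endpoints to differ, so 1 color is not enough.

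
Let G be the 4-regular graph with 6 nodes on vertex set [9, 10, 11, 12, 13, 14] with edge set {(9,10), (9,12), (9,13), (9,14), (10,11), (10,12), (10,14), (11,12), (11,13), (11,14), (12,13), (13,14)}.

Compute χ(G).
χ(G) = 3

Clique number ω(G) = 3 (lower bound: χ ≥ ω).
The clique on [9, 10, 12] has size 3, forcing χ ≥ 3, and the coloring below uses 3 colors, so χ(G) = 3.
A valid 3-coloring: color 1: [10, 13]; color 2: [12, 14]; color 3: [9, 11].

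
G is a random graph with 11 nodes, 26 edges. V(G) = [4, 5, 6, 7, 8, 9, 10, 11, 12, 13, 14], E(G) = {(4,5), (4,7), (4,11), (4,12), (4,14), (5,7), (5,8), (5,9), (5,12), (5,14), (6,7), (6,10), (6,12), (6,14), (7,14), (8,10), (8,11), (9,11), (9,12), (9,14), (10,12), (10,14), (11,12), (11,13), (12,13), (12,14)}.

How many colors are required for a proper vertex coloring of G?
χ(G) = 4

Clique number ω(G) = 4 (lower bound: χ ≥ ω).
The clique on [6, 10, 12, 14] has size 4, forcing χ ≥ 4, and the coloring below uses 4 colors, so χ(G) = 4.
A valid 4-coloring: color 1: [7, 8, 12]; color 2: [11, 14]; color 3: [5, 10, 13]; color 4: [4, 6, 9].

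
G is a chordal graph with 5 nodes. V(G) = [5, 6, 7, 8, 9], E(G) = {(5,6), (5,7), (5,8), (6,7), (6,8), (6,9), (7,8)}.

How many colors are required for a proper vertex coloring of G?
Clique number ω(G) = 4 (lower bound: χ ≥ ω).
The clique on [5, 6, 7, 8] has size 4, forcing χ ≥ 4, and the coloring below uses 4 colors, so χ(G) = 4.
A valid 4-coloring: color 1: [6]; color 2: [8, 9]; color 3: [5]; color 4: [7].

χ(G) = 4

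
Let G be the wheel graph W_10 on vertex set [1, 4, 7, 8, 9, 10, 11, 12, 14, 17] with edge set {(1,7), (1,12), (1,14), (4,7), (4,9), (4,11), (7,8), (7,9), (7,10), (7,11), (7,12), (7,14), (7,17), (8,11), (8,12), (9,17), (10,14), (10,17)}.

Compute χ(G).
Clique number ω(G) = 3 (lower bound: χ ≥ ω).
Odd cycle [11, 8, 12, 1, 14, 10, 17, 9, 4] needs 3 colors (χ ≥ 3).
Vertex 7 is adjacent to every vertex of [1, 4, 8, 9, 10, 11, 12, 14, 17], which already need 3 colors among themselves, so 7 needs a new color (χ ≥ 4).
The coloring below uses 4 colors, so χ(G) = 4.
A valid 4-coloring: color 1: [7]; color 2: [9, 11, 12, 14]; color 3: [1, 4, 8, 10]; color 4: [17].

χ(G) = 4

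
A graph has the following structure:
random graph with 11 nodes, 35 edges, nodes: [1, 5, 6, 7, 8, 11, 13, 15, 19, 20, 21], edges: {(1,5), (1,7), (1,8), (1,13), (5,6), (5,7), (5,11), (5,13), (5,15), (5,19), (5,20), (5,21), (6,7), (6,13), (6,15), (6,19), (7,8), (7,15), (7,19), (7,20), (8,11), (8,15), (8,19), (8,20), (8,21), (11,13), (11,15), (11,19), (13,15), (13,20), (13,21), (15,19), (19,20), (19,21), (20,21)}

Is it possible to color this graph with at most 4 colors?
No, G is not 4-colorable

The clique on vertices [5, 6, 7, 15, 19] has size 5 > 4, so it alone needs 5 colors.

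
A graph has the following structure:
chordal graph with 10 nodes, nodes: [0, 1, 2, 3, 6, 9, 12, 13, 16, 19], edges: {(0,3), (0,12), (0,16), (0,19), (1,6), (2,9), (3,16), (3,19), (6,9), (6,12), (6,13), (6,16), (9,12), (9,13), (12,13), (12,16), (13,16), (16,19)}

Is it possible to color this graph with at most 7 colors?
Yes, G is 7-colorable

A valid 7-coloring: color 1: [1, 9, 16]; color 2: [2, 12, 19]; color 3: [0, 6]; color 4: [3, 13].
(χ(G) = 4 ≤ 7.)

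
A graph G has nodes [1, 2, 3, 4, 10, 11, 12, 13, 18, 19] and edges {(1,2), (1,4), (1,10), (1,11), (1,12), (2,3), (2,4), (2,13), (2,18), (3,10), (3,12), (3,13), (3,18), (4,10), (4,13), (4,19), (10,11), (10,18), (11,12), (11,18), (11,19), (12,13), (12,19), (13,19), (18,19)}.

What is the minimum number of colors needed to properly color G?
χ(G) = 4

Clique number ω(G) = 3 (lower bound: χ ≥ ω).
Odd cycle [10, 18, 19, 12, 1] needs 3 colors (χ ≥ 3).
Vertex 11 is adjacent to every vertex of [1, 10, 12, 18, 19], which already need 3 colors among themselves, so 11 needs a new color (χ ≥ 4).
The coloring below uses 4 colors, so χ(G) = 4.
A valid 4-coloring: color 1: [2, 10, 12]; color 2: [3, 4, 11]; color 3: [1, 13, 18]; color 4: [19].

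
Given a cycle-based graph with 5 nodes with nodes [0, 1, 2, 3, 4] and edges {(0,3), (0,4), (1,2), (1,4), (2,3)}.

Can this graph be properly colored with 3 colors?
Yes, G is 3-colorable

A valid 3-coloring: color 1: [3, 4]; color 2: [0, 1]; color 3: [2].
(χ(G) = 3 ≤ 3.)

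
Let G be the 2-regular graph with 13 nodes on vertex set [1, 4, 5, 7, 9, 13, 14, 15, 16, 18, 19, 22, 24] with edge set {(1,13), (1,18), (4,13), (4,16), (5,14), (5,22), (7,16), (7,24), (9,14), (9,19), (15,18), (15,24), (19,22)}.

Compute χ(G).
Clique number ω(G) = 2 (lower bound: χ ≥ ω).
Odd cycle [19, 9, 14, 5, 22] needs 3 colors (χ ≥ 3).
The coloring below uses 3 colors, so χ(G) = 3.
A valid 3-coloring: color 1: [1, 4, 5, 7, 15, 19]; color 2: [9, 13, 16, 18, 22, 24]; color 3: [14].

χ(G) = 3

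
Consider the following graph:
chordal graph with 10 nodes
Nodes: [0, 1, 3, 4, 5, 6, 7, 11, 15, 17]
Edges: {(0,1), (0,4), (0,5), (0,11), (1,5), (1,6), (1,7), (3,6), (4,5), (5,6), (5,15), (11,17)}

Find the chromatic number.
χ(G) = 3

Clique number ω(G) = 3 (lower bound: χ ≥ ω).
The clique on [0, 1, 5] has size 3, forcing χ ≥ 3, and the coloring below uses 3 colors, so χ(G) = 3.
A valid 3-coloring: color 1: [3, 5, 7, 11]; color 2: [1, 4, 15, 17]; color 3: [0, 6].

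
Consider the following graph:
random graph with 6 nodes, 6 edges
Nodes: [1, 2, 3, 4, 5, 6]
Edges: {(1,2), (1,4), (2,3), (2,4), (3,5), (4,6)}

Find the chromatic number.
χ(G) = 3

Clique number ω(G) = 3 (lower bound: χ ≥ ω).
The clique on [1, 2, 4] has size 3, forcing χ ≥ 3, and the coloring below uses 3 colors, so χ(G) = 3.
A valid 3-coloring: color 1: [2, 5, 6]; color 2: [3, 4]; color 3: [1].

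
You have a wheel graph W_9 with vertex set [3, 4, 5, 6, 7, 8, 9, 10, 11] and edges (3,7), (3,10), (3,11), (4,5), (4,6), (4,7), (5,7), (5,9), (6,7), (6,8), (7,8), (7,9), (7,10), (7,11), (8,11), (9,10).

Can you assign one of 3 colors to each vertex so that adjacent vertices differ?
Yes, G is 3-colorable

A valid 3-coloring: color 1: [7]; color 2: [5, 6, 10, 11]; color 3: [3, 4, 8, 9].
(χ(G) = 3 ≤ 3.)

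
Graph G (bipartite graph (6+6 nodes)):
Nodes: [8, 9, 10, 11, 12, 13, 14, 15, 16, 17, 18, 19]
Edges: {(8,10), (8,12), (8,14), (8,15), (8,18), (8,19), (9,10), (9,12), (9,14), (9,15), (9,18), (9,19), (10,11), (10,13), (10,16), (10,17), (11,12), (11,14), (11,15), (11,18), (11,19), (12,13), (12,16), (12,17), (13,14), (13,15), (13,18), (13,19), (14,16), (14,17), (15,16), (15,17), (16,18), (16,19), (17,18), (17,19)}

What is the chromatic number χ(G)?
Clique number ω(G) = 2 (lower bound: χ ≥ ω).
The graph is bipartite (no odd cycle), so 2 colors suffice: χ(G) = 2.
A valid 2-coloring: color 1: [10, 12, 14, 15, 18, 19]; color 2: [8, 9, 11, 13, 16, 17].

χ(G) = 2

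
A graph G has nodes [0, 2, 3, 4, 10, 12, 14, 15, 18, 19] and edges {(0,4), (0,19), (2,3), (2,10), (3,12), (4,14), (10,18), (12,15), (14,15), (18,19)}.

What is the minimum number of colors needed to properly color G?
Clique number ω(G) = 2 (lower bound: χ ≥ ω).
The graph is bipartite (no odd cycle), so 2 colors suffice: χ(G) = 2.
A valid 2-coloring: color 1: [3, 4, 10, 15, 19]; color 2: [0, 2, 12, 14, 18].

χ(G) = 2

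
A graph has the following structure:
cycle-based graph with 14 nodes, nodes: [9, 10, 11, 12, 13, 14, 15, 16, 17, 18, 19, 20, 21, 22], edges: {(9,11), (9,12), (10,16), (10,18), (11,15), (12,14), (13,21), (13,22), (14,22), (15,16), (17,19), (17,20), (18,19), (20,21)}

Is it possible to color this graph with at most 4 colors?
Yes, G is 4-colorable

A valid 4-coloring: color 1: [11, 12, 16, 17, 18, 21, 22]; color 2: [9, 10, 13, 14, 15, 19, 20].
(χ(G) = 2 ≤ 4.)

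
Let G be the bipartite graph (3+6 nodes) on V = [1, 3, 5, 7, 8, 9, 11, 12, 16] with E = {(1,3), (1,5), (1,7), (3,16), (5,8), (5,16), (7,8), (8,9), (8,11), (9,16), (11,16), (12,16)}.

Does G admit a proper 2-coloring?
Yes, G is 2-colorable

A valid 2-coloring: color 1: [1, 8, 16]; color 2: [3, 5, 7, 9, 11, 12].
(χ(G) = 2 ≤ 2.)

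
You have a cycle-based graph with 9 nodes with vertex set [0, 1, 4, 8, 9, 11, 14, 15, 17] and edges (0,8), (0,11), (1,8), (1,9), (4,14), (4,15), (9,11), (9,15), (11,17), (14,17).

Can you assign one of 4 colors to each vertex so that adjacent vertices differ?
A valid 4-coloring: color 1: [8, 11, 14, 15]; color 2: [0, 4, 9, 17]; color 3: [1].
(χ(G) = 3 ≤ 4.)

Yes, G is 4-colorable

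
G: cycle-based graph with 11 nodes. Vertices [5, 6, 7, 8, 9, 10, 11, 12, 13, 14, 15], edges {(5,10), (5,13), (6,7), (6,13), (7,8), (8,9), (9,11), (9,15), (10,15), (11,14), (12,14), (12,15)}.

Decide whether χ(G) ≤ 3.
A valid 3-coloring: color 1: [5, 6, 8, 14, 15]; color 2: [7, 9, 10, 12, 13]; color 3: [11].
(χ(G) = 3 ≤ 3.)

Yes, G is 3-colorable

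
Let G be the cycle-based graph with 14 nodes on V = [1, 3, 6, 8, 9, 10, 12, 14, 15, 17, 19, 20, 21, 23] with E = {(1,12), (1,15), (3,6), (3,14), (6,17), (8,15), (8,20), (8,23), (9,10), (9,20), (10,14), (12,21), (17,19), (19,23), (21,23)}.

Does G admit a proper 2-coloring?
A valid 2-coloring: color 1: [3, 10, 12, 15, 17, 20, 23]; color 2: [1, 6, 8, 9, 14, 19, 21].
(χ(G) = 2 ≤ 2.)

Yes, G is 2-colorable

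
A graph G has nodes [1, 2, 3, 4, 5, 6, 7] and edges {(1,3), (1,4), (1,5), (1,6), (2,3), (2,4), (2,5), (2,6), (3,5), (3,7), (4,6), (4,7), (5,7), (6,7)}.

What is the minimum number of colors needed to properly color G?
χ(G) = 3

Clique number ω(G) = 3 (lower bound: χ ≥ ω).
The clique on [1, 3, 5] has size 3, forcing χ ≥ 3, and the coloring below uses 3 colors, so χ(G) = 3.
A valid 3-coloring: color 1: [4, 5]; color 2: [3, 6]; color 3: [1, 2, 7].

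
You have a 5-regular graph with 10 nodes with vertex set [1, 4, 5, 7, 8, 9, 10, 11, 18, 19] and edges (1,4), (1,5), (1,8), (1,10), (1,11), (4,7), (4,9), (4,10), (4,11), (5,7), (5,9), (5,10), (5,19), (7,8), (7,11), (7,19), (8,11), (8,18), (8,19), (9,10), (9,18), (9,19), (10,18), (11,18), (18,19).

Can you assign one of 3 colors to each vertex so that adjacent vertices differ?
No, G is not 3-colorable

Odd cycle [8, 18, 9, 5, 7] needs 3 colors (χ ≥ 3).
Vertex 19 is adjacent to every vertex of [5, 7, 8, 9, 18], which already need 3 colors among themselves, so 19 needs a new color (χ ≥ 4).
Hence χ(G) ≥ 4 > 3, so no proper 3-coloring exists.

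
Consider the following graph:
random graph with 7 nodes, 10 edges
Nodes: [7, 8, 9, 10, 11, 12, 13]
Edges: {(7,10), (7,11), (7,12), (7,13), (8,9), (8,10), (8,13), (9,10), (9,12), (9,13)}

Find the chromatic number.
χ(G) = 3

Clique number ω(G) = 3 (lower bound: χ ≥ ω).
The clique on [8, 9, 10] has size 3, forcing χ ≥ 3, and the coloring below uses 3 colors, so χ(G) = 3.
A valid 3-coloring: color 1: [7, 9]; color 2: [10, 11, 12, 13]; color 3: [8].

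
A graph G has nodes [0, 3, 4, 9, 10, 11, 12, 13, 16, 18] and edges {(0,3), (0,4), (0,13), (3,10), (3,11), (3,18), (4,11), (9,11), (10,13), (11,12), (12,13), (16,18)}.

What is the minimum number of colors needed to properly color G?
Clique number ω(G) = 2 (lower bound: χ ≥ ω).
Odd cycle [12, 13, 0, 3, 11] needs 3 colors (χ ≥ 3).
The coloring below uses 3 colors, so χ(G) = 3.
A valid 3-coloring: color 1: [3, 4, 9, 13, 16]; color 2: [0, 10, 11, 18]; color 3: [12].

χ(G) = 3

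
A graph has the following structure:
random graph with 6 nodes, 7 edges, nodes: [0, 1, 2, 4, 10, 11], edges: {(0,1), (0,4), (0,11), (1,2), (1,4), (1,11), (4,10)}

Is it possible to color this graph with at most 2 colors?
The clique on vertices [0, 1, 11] has size 3 > 2, so it alone needs 3 colors.

No, G is not 2-colorable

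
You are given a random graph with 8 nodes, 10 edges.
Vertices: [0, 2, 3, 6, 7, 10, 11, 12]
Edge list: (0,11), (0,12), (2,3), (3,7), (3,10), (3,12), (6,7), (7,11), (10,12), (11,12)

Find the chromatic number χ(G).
Clique number ω(G) = 3 (lower bound: χ ≥ ω).
The clique on [0, 11, 12] has size 3, forcing χ ≥ 3, and the coloring below uses 3 colors, so χ(G) = 3.
A valid 3-coloring: color 1: [2, 7, 12]; color 2: [0, 3, 6]; color 3: [10, 11].

χ(G) = 3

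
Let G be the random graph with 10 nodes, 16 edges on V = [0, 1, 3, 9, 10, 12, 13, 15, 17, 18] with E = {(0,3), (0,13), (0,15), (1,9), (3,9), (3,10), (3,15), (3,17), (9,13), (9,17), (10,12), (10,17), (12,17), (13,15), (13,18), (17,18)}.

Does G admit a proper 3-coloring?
A valid 3-coloring: color 1: [1, 15, 17]; color 2: [3, 12, 13]; color 3: [0, 9, 10, 18].
(χ(G) = 3 ≤ 3.)

Yes, G is 3-colorable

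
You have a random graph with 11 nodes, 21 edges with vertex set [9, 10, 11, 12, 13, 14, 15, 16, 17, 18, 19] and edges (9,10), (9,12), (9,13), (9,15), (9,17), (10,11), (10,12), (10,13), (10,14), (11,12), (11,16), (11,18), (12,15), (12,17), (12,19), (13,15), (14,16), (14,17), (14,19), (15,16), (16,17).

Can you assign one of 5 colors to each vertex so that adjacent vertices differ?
Yes, G is 5-colorable

A valid 5-coloring: color 1: [12, 13, 16, 18]; color 2: [10, 15, 17, 19]; color 3: [9, 11, 14].
(χ(G) = 3 ≤ 5.)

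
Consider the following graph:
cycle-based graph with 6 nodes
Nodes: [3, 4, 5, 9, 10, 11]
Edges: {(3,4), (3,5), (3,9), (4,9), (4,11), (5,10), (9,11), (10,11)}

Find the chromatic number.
χ(G) = 3

Clique number ω(G) = 3 (lower bound: χ ≥ ω).
The clique on [4, 9, 11] has size 3, forcing χ ≥ 3, and the coloring below uses 3 colors, so χ(G) = 3.
A valid 3-coloring: color 1: [3, 11]; color 2: [9, 10]; color 3: [4, 5].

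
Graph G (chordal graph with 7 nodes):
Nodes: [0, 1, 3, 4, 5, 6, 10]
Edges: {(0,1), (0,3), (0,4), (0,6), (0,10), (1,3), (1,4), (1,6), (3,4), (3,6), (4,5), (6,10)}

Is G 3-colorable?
No, G is not 3-colorable

The clique on vertices [0, 1, 3, 4] has size 4 > 3, so it alone needs 4 colors.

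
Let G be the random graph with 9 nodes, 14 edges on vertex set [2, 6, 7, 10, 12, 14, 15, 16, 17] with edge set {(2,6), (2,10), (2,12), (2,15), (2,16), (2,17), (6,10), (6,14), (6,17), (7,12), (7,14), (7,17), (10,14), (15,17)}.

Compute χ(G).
χ(G) = 3

Clique number ω(G) = 3 (lower bound: χ ≥ ω).
The clique on [2, 6, 17] has size 3, forcing χ ≥ 3, and the coloring below uses 3 colors, so χ(G) = 3.
A valid 3-coloring: color 1: [2, 14]; color 2: [6, 7, 15, 16]; color 3: [10, 12, 17].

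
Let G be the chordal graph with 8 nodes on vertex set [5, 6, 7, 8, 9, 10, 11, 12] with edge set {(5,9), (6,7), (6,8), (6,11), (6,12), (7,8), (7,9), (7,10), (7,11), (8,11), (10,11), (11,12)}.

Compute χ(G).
χ(G) = 4

Clique number ω(G) = 4 (lower bound: χ ≥ ω).
The clique on [6, 7, 8, 11] has size 4, forcing χ ≥ 4, and the coloring below uses 4 colors, so χ(G) = 4.
A valid 4-coloring: color 1: [9, 11]; color 2: [5, 7, 12]; color 3: [6, 10]; color 4: [8].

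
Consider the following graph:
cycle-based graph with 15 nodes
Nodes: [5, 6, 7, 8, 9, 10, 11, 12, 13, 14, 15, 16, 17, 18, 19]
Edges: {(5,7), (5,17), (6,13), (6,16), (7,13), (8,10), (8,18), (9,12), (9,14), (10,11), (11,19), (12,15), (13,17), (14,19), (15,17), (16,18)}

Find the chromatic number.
χ(G) = 3

Clique number ω(G) = 2 (lower bound: χ ≥ ω).
Odd cycle [9, 14, 19, 11, 10, 8, 18, 16, 6, 13, 17, 15, 12] needs 3 colors (χ ≥ 3).
The coloring below uses 3 colors, so χ(G) = 3.
A valid 3-coloring: color 1: [5, 9, 10, 13, 15, 18, 19]; color 2: [7, 8, 11, 12, 14, 16, 17]; color 3: [6].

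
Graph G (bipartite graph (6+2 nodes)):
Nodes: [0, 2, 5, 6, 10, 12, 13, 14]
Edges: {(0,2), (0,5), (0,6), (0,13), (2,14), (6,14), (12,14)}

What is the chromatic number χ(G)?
Clique number ω(G) = 2 (lower bound: χ ≥ ω).
The graph is bipartite (no odd cycle), so 2 colors suffice: χ(G) = 2.
A valid 2-coloring: color 1: [0, 10, 14]; color 2: [2, 5, 6, 12, 13].

χ(G) = 2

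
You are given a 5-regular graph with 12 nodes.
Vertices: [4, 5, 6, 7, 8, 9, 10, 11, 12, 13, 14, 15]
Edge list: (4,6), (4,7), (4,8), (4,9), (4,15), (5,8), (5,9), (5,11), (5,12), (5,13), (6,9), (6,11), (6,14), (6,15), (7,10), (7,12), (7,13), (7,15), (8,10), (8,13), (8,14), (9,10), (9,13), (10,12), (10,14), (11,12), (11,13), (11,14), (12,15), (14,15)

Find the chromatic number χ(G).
Clique number ω(G) = 3 (lower bound: χ ≥ ω).
Suppose a proper 3-coloring c exists. The clique [4, 6, 9] takes 3 distinct colors; by symmetry let c(4) = 1, c(6) = 2, c(9) = 3.
- Vertex 15: neighbors [4, 6] already have colors [1, 2] ⇒ c(15) = 3.
- Vertex 7: neighbors [4, 15] already have colors [1, 3] ⇒ c(7) = 2.
- Vertex 10: neighbors [7, 9] already have colors [2, 3] ⇒ c(10) = 1.
- Vertex 12: neighbors [10, 7, 15] already have colors [1, 2, 3] — all 3 colors blocked. Contradiction.
The forced assignments end in a contradiction, so G has no proper 3-coloring (χ ≥ 4).
The coloring below uses 4 colors, so χ(G) = 4.
A valid 4-coloring: color 1: [8, 9, 11, 15]; color 2: [4, 12, 13, 14]; color 3: [5, 6, 7]; color 4: [10].

χ(G) = 4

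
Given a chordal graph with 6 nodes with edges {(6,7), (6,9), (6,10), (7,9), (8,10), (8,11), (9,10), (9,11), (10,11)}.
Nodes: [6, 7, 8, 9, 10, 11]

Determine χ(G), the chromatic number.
Clique number ω(G) = 3 (lower bound: χ ≥ ω).
The clique on [8, 10, 11] has size 3, forcing χ ≥ 3, and the coloring below uses 3 colors, so χ(G) = 3.
A valid 3-coloring: color 1: [8, 9]; color 2: [7, 10]; color 3: [6, 11].

χ(G) = 3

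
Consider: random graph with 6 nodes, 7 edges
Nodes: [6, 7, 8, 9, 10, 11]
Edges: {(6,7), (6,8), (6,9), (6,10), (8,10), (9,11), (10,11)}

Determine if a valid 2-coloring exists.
The clique on vertices [6, 8, 10] has size 3 > 2, so it alone needs 3 colors.

No, G is not 2-colorable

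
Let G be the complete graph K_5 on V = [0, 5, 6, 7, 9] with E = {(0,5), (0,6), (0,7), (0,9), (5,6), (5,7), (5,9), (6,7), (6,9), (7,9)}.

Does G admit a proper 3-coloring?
No, G is not 3-colorable

The clique on vertices [0, 5, 6, 7, 9] has size 5 > 3, so it alone needs 5 colors.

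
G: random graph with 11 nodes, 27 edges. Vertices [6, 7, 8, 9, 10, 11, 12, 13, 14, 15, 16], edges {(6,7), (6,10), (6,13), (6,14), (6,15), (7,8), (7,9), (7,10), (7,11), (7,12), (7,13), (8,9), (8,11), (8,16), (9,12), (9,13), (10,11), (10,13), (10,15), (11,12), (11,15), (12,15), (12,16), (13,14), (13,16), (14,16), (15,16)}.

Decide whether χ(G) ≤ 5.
A valid 5-coloring: color 1: [7, 14, 15]; color 2: [11, 13]; color 3: [6, 9, 16]; color 4: [8, 10, 12].
(χ(G) = 4 ≤ 5.)

Yes, G is 5-colorable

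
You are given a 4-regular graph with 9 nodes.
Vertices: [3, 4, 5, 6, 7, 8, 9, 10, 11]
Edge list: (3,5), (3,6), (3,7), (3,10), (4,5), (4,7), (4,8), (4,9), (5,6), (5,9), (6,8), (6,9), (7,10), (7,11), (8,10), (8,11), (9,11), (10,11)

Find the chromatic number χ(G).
χ(G) = 4

Clique number ω(G) = 3 (lower bound: χ ≥ ω).
Suppose a proper 3-coloring c exists. The clique [3, 5, 6] takes 3 distinct colors; by symmetry let c(3) = 1, c(5) = 2, c(6) = 3.
- Vertex 9: neighbors [5, 6] already have colors [2, 3] ⇒ c(9) = 1.
- Vertex 4: neighbors [9, 5] already have colors [1, 2] ⇒ c(4) = 3.
- Vertex 7: neighbors [3, 4] already have colors [1, 3] ⇒ c(7) = 2.
- Vertex 10: neighbors [3, 7] already have colors [1, 2] ⇒ c(10) = 3.
- Vertex 11: neighbors [9, 7, 10] already have colors [1, 2, 3] — all 3 colors blocked. Contradiction.
The forced assignments end in a contradiction, so G has no proper 3-coloring (χ ≥ 4).
The coloring below uses 4 colors, so χ(G) = 4.
A valid 4-coloring: color 1: [7, 8, 9]; color 2: [3, 4, 11]; color 3: [5, 10]; color 4: [6].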